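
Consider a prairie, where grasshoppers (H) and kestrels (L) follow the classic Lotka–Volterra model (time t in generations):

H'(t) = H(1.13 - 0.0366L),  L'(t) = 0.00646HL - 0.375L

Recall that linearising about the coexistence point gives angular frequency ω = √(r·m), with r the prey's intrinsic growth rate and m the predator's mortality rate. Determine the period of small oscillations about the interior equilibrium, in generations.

Here r = 1.13 and m = 0.375, so r·m = 0.424.
ω = √0.424 = 0.651 per generation, hence T = 2π/ω ≈ 9.65 generations.

T ≈ 9.65 generations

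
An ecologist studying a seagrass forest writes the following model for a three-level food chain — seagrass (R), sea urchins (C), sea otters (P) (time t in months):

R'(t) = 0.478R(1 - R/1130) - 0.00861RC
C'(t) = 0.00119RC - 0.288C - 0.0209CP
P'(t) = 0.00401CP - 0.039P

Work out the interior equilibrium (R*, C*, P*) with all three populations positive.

From dP/dt = 0: 0.00401C* = 0.039, so C* = 9.73.
From dR/dt = 0: 0.478(1 - R*/1130) = 0.00861·9.73, giving R* = 1130·(1 - 0.175) = 932.
From dC/dt = 0: 0.00119·932 - 0.288 = 0.0209P*, so P* = 0.821/0.0209 = 39.3.

R* ≈ 932, C* ≈ 9.73, P* ≈ 39.3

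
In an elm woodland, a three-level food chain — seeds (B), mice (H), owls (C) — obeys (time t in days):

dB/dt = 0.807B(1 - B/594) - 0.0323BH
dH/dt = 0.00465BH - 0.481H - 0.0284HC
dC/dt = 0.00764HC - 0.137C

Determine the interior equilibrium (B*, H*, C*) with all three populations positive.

B* ≈ 168, H* ≈ 17.9, C* ≈ 10.5

From dC/dt = 0: 0.00764H* = 0.137, so H* = 17.9.
From dB/dt = 0: 0.807(1 - B*/594) = 0.0323·17.9, giving B* = 594·(1 - 0.718) = 168.
From dH/dt = 0: 0.00465·168 - 0.481 = 0.0284C*, so C* = 0.299/0.0284 = 10.5.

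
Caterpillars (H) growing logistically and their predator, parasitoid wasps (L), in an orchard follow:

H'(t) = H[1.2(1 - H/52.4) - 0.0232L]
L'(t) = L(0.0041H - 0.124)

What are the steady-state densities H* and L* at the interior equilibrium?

H* ≈ 30.2, L* ≈ 21.9

From dL/dt = 0 with L > 0: 0.0041H* = 0.124, so H* = 30.2.
Substitute into dH/dt = 0: 1.2(1 - 30.2/52.4) = 0.0232L*.
The bracket is 0.423, giving L* = 0.507/0.0232 = 21.9.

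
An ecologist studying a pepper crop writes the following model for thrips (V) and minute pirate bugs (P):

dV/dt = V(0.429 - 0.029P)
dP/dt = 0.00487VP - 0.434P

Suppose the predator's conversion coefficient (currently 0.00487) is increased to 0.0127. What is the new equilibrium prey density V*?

V* ≈ 34.2

At the interior fixed point, setting dP/dt = 0 with P > 0 fixes V* = (predator death rate)/(VP coefficient) — independent of the other coefficients.
With the change, V* = 0.434/0.0127 = 34.2; it falls from 89.1.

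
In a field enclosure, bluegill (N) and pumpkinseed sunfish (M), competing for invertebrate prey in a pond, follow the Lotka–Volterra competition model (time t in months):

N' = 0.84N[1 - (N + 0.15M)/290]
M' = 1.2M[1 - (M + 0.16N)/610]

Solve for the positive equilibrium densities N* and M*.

N* ≈ 203, M* ≈ 577

Setting both brackets to zero gives the nullclines N + 0.15M = 290 and 0.16N + M = 610.
Substituting M = 610 - 0.16N into the first: N(1 - 0.15·0.16) = 290 - 0.15·610.
So N* = 198/0.976 = 203, and then M* = 610 - 0.16·203 = 577.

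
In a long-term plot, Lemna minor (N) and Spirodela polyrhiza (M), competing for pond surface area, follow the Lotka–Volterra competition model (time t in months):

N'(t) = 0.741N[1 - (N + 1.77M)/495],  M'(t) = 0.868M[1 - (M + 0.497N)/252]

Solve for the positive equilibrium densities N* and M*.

N* ≈ 407, M* ≈ 49.7

Setting both brackets to zero gives the nullclines N + 1.77M = 495 and 0.497N + M = 252.
Substituting M = 252 - 0.497N into the first: N(1 - 1.77·0.497) = 495 - 1.77·252.
So N* = 49/0.12 = 407, and then M* = 252 - 0.497·407 = 49.7.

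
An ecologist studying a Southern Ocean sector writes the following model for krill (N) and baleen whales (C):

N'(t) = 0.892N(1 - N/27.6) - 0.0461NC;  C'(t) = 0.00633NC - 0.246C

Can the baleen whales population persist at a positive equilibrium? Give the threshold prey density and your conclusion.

The predator equation gives dC/dt > 0 only when N > 0.246/0.00633 = 38.9.
Without the predator, N → K = 27.6. Since 27.6 < 38.9, the predator cannot invade.

Threshold N = 38.9; K < 38.9, so no, the predator goes extinct.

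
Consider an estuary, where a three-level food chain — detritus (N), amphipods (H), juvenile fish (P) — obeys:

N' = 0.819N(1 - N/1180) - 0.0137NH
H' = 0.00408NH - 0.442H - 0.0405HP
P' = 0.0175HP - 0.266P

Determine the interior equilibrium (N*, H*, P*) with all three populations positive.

From dP/dt = 0: 0.0175H* = 0.266, so H* = 15.2.
From dN/dt = 0: 0.819(1 - N*/1180) = 0.0137·15.2, giving N* = 1180·(1 - 0.254) = 880.
From dH/dt = 0: 0.00408·880 - 0.442 = 0.0405P*, so P* = 3.15/0.0405 = 77.7.

N* ≈ 880, H* ≈ 15.2, P* ≈ 77.7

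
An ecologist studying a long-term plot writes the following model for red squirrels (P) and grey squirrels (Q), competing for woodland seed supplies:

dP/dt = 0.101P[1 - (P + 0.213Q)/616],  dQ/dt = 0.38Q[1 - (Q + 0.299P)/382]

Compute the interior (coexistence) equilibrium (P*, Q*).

Setting both brackets to zero gives the nullclines P + 0.213Q = 616 and 0.299P + Q = 382.
Substituting Q = 382 - 0.299P into the first: P(1 - 0.213·0.299) = 616 - 0.213·382.
So P* = 535/0.936 = 571, and then Q* = 382 - 0.299·571 = 211.

P* ≈ 571, Q* ≈ 211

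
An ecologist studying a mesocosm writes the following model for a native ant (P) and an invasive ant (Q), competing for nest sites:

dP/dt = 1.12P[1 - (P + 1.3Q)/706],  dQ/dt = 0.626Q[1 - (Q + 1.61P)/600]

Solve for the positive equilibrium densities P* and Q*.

Setting both brackets to zero gives the nullclines P + 1.3Q = 706 and 1.61P + Q = 600.
Substituting Q = 600 - 1.61P into the first: P(1 - 1.3·1.61) = 706 - 1.3·600.
So P* = -74/-1.09 = 67.7, and then Q* = 600 - 1.61·67.7 = 491.

P* ≈ 67.7, Q* ≈ 491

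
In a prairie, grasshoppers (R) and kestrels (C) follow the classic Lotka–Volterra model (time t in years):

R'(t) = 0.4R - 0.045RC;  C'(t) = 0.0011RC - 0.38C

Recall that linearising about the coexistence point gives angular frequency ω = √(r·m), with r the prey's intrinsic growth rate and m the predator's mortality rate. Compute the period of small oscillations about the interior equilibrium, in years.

Here r = 0.4 and m = 0.38, so r·m = 0.152.
ω = √0.152 = 0.39 per year, hence T = 2π/ω ≈ 16.1 years.

T ≈ 16.1 years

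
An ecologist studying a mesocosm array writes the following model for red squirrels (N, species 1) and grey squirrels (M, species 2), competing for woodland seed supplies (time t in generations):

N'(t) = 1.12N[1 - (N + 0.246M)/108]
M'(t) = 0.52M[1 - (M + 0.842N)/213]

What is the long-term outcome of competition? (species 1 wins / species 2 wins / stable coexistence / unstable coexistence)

Compare the nullcline intercepts: K1/α12 = 108/0.246 = 439 > K2 = 213; K2/α21 = 213/0.842 = 253 > K1 = 108.
Since both inequalities hold, each species can invade when rare, so the interior equilibrium is stable.

stable coexistence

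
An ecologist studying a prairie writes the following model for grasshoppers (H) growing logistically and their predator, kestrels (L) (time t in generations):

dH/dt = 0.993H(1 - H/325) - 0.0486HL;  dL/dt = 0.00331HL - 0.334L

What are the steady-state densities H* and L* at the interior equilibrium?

H* ≈ 101, L* ≈ 14.1

From dL/dt = 0 with L > 0: 0.00331H* = 0.334, so H* = 101.
Substitute into dH/dt = 0: 0.993(1 - 101/325) = 0.0486L*.
The bracket is 0.69, giving L* = 0.685/0.0486 = 14.1.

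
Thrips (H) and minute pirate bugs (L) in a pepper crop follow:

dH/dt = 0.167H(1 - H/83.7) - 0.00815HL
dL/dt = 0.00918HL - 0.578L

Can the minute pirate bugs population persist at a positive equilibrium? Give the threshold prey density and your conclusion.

Threshold H = 63; K > 63, so yes, the predator persists.

The predator equation gives dL/dt > 0 only when H > 0.578/0.00918 = 63.
Without the predator, H → K = 83.7. Since 83.7 > 63, the predator can invade and persist.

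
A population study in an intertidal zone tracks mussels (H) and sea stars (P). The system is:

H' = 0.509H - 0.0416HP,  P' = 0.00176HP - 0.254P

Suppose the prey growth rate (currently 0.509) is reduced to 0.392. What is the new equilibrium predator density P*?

At the interior fixed point, setting dH/dt = 0 with H > 0 fixes P* = (prey growth rate)/(HP coefficient) — independent of the other coefficients.
With the change, P* = 0.392/0.0416 = 9.42; it falls from 12.2.

P* ≈ 9.42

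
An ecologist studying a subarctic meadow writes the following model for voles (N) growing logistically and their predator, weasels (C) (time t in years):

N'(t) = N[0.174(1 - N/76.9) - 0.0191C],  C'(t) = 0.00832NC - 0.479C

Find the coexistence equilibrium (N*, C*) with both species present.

From dC/dt = 0 with C > 0: 0.00832N* = 0.479, so N* = 57.6.
Substitute into dN/dt = 0: 0.174(1 - 57.6/76.9) = 0.0191C*.
The bracket is 0.251, giving C* = 0.0437/0.0191 = 2.29.

N* ≈ 57.6, C* ≈ 2.29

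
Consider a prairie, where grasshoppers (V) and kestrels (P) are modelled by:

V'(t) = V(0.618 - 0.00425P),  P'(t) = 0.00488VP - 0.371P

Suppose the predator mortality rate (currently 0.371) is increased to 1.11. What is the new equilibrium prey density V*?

V* ≈ 227

At the interior fixed point, setting dP/dt = 0 with P > 0 fixes V* = (predator death rate)/(VP coefficient) — independent of the other coefficients.
With the change, V* = 1.11/0.00488 = 227; it rises from 76.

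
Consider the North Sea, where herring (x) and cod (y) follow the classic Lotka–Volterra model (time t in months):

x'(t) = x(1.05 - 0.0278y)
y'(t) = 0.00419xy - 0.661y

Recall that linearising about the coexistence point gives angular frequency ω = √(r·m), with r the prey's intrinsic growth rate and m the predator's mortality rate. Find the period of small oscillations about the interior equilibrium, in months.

Here r = 1.05 and m = 0.661, so r·m = 0.694.
ω = √0.694 = 0.833 per month, hence T = 2π/ω ≈ 7.54 months.

T ≈ 7.54 months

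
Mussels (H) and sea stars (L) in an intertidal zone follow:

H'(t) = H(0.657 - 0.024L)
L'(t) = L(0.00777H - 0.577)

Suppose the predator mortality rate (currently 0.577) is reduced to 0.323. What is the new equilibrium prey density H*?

H* ≈ 41.6

At the interior fixed point, setting dL/dt = 0 with L > 0 fixes H* = (predator death rate)/(HL coefficient) — independent of the other coefficients.
With the change, H* = 0.323/0.00777 = 41.6; it falls from 74.3.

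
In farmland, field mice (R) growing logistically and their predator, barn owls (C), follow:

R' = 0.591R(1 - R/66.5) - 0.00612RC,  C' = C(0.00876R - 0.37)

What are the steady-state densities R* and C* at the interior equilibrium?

From dC/dt = 0 with C > 0: 0.00876R* = 0.37, so R* = 42.2.
Substitute into dR/dt = 0: 0.591(1 - 42.2/66.5) = 0.00612C*.
The bracket is 0.365, giving C* = 0.216/0.00612 = 35.2.

R* ≈ 42.2, C* ≈ 35.2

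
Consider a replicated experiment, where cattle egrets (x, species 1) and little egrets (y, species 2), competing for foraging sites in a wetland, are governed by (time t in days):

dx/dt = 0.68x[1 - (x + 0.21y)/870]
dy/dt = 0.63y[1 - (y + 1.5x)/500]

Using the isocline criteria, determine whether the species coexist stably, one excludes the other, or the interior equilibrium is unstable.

species 1 excludes species 2

Compare the nullcline intercepts: K1/α12 = 870/0.21 = 4140 > K2 = 500; K2/α21 = 500/1.5 = 333 < K1 = 870.
Since the inequalities point opposite ways, species 1 can invade but species 2 cannot.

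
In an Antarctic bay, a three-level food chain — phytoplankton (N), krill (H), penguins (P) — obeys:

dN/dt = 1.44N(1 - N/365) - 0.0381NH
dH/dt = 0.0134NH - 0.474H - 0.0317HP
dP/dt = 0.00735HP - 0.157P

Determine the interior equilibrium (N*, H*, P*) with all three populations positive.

From dP/dt = 0: 0.00735H* = 0.157, so H* = 21.4.
From dN/dt = 0: 1.44(1 - N*/365) = 0.0381·21.4, giving N* = 365·(1 - 0.565) = 159.
From dH/dt = 0: 0.0134·159 - 0.474 = 0.0317P*, so P* = 1.65/0.0317 = 52.1.

N* ≈ 159, H* ≈ 21.4, P* ≈ 52.1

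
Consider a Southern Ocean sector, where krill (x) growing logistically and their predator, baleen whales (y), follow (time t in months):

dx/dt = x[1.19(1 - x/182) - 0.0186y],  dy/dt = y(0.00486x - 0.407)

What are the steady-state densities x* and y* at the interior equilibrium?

x* ≈ 83.7, y* ≈ 34.5

From dy/dt = 0 with y > 0: 0.00486x* = 0.407, so x* = 83.7.
Substitute into dx/dt = 0: 1.19(1 - 83.7/182) = 0.0186y*.
The bracket is 0.54, giving y* = 0.642/0.0186 = 34.5.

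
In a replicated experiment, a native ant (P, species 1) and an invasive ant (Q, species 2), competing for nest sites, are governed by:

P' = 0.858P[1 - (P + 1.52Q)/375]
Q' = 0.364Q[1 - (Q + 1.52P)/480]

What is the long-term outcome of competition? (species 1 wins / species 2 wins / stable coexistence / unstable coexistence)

unstable coexistence (outcome depends on initial conditions)

Compare the nullcline intercepts: K1/α12 = 375/1.52 = 247 < K2 = 480; K2/α21 = 480/1.52 = 316 < K1 = 375.
Since both are reversed, neither can invade when rare; the interior point is a saddle.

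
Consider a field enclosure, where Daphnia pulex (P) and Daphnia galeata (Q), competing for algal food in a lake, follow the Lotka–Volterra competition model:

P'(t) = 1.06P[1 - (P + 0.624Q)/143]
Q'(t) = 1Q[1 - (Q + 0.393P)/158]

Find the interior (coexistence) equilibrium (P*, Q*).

Setting both brackets to zero gives the nullclines P + 0.624Q = 143 and 0.393P + Q = 158.
Substituting Q = 158 - 0.393P into the first: P(1 - 0.624·0.393) = 143 - 0.624·158.
So P* = 44.4/0.755 = 58.8, and then Q* = 158 - 0.393·58.8 = 135.

P* ≈ 58.8, Q* ≈ 135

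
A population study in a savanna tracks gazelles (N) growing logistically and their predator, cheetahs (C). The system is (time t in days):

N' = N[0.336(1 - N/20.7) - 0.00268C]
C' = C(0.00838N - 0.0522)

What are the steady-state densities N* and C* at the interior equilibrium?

N* ≈ 6.23, C* ≈ 87.6

From dC/dt = 0 with C > 0: 0.00838N* = 0.0522, so N* = 6.23.
Substitute into dN/dt = 0: 0.336(1 - 6.23/20.7) = 0.00268C*.
The bracket is 0.699, giving C* = 0.235/0.00268 = 87.6.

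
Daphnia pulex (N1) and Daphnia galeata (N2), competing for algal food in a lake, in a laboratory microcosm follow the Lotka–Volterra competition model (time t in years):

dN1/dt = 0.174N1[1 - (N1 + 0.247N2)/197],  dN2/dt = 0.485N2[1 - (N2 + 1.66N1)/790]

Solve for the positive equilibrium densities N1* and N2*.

N1* ≈ 3.17, N2* ≈ 785

Setting both brackets to zero gives the nullclines N1 + 0.247N2 = 197 and 1.66N1 + N2 = 790.
Substituting N2 = 790 - 1.66N1 into the first: N1(1 - 0.247·1.66) = 197 - 0.247·790.
So N1* = 1.87/0.59 = 3.17, and then N2* = 790 - 1.66·3.17 = 785.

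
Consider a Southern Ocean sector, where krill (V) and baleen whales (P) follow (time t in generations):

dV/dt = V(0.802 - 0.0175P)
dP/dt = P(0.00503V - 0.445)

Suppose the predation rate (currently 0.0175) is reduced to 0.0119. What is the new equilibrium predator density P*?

P* ≈ 67.4

At the interior fixed point, setting dV/dt = 0 with V > 0 fixes P* = (prey growth rate)/(VP coefficient) — independent of the other coefficients.
With the change, P* = 0.802/0.0119 = 67.4; it rises from 45.8.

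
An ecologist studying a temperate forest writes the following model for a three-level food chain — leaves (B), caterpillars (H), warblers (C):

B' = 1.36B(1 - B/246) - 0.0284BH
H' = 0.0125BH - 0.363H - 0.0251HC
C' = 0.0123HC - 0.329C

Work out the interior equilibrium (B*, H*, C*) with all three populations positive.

B* ≈ 109, H* ≈ 26.7, C* ≈ 39.6

From dC/dt = 0: 0.0123H* = 0.329, so H* = 26.7.
From dB/dt = 0: 1.36(1 - B*/246) = 0.0284·26.7, giving B* = 246·(1 - 0.559) = 109.
From dH/dt = 0: 0.0125·109 - 0.363 = 0.0251C*, so C* = 0.994/0.0251 = 39.6.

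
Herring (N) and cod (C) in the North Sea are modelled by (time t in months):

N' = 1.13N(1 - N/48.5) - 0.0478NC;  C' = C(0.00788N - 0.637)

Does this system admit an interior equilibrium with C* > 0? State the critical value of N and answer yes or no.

The predator equation gives dC/dt > 0 only when N > 0.637/0.00788 = 80.8.
Without the predator, N → K = 48.5. Since 48.5 < 80.8, the predator cannot invade.

Threshold N = 80.8; K < 80.8, so no, the predator goes extinct.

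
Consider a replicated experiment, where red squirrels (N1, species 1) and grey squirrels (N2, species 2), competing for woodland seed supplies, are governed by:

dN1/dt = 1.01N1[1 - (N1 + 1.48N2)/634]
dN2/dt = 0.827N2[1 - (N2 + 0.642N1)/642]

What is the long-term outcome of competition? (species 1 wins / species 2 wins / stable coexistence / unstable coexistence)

species 2 excludes species 1

Compare the nullcline intercepts: K1/α12 = 634/1.48 = 428 < K2 = 642; K2/α21 = 642/0.642 = 1000 > K1 = 634.
Since the inequalities point opposite ways, species 2 can invade but species 1 cannot.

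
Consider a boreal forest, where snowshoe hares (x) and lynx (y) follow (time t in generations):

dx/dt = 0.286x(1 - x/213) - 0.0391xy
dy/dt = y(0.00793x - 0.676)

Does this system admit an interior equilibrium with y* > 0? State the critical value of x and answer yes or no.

The predator equation gives dy/dt > 0 only when x > 0.676/0.00793 = 85.2.
Without the predator, x → K = 213. Since 213 > 85.2, the predator can invade and persist.

Threshold x = 85.2; K > 85.2, so yes, the predator persists.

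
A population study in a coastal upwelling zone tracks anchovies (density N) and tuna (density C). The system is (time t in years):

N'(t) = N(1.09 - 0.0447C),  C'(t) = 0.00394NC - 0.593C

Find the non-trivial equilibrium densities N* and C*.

N* ≈ 151, C* ≈ 24.4

Set dC/dt = 0 with C > 0: 0.00394N - 0.593 = 0, so N* = 0.593/0.00394 = 151.
Set dN/dt = 0 with N > 0: 1.09 - 0.0447C = 0, so C* = 1.09/0.0447 = 24.4.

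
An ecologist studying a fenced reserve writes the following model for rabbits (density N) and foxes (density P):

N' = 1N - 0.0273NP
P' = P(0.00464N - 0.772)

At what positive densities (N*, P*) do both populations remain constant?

N* ≈ 166, P* ≈ 36.6

Set dP/dt = 0 with P > 0: 0.00464N - 0.772 = 0, so N* = 0.772/0.00464 = 166.
Set dN/dt = 0 with N > 0: 1 - 0.0273P = 0, so P* = 1/0.0273 = 36.6.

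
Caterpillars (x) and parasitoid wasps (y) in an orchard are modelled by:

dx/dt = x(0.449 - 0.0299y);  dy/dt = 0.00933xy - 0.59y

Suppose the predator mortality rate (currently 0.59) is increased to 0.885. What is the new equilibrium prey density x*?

At the interior fixed point, setting dy/dt = 0 with y > 0 fixes x* = (predator death rate)/(xy coefficient) — independent of the other coefficients.
With the change, x* = 0.885/0.00933 = 94.9; it rises from 63.2.

x* ≈ 94.9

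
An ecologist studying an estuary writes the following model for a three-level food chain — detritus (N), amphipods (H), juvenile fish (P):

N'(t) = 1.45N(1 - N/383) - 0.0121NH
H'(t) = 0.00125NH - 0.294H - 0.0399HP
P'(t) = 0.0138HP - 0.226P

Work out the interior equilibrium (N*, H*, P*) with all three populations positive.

From dP/dt = 0: 0.0138H* = 0.226, so H* = 16.4.
From dN/dt = 0: 1.45(1 - N*/383) = 0.0121·16.4, giving N* = 383·(1 - 0.137) = 331.
From dH/dt = 0: 0.00125·331 - 0.294 = 0.0399P*, so P* = 0.119/0.0399 = 2.99.

N* ≈ 331, H* ≈ 16.4, P* ≈ 2.99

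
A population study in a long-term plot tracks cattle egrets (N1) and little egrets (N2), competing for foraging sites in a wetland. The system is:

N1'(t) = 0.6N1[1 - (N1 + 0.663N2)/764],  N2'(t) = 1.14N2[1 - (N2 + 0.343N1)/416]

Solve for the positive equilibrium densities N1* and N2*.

Setting both brackets to zero gives the nullclines N1 + 0.663N2 = 764 and 0.343N1 + N2 = 416.
Substituting N2 = 416 - 0.343N1 into the first: N1(1 - 0.663·0.343) = 764 - 0.663·416.
So N1* = 488/0.773 = 632, and then N2* = 416 - 0.343·632 = 199.

N1* ≈ 632, N2* ≈ 199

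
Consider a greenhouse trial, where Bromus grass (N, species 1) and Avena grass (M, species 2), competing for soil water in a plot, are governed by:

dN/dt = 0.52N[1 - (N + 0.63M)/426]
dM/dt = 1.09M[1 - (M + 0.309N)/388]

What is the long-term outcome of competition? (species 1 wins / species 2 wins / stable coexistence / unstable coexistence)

stable coexistence

Compare the nullcline intercepts: K1/α12 = 426/0.63 = 676 > K2 = 388; K2/α21 = 388/0.309 = 1260 > K1 = 426.
Since both inequalities hold, each species can invade when rare, so the interior equilibrium is stable.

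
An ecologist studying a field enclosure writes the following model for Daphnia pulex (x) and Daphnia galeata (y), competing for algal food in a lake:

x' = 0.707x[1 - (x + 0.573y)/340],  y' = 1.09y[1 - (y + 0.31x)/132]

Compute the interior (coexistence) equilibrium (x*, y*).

Setting both brackets to zero gives the nullclines x + 0.573y = 340 and 0.31x + y = 132.
Substituting y = 132 - 0.31x into the first: x(1 - 0.573·0.31) = 340 - 0.573·132.
So x* = 264/0.822 = 321, and then y* = 132 - 0.31·321 = 32.3.

x* ≈ 321, y* ≈ 32.3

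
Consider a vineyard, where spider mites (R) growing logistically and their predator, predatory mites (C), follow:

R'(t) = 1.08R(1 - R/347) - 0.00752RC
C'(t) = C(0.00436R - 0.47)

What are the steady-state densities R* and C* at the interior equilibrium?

R* ≈ 108, C* ≈ 99

From dC/dt = 0 with C > 0: 0.00436R* = 0.47, so R* = 108.
Substitute into dR/dt = 0: 1.08(1 - 108/347) = 0.00752C*.
The bracket is 0.689, giving C* = 0.744/0.00752 = 99.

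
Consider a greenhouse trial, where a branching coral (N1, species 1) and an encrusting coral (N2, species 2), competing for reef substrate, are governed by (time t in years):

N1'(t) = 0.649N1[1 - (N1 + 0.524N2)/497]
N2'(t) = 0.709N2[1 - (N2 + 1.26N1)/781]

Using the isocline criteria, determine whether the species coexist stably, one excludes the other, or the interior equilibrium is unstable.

stable coexistence

Compare the nullcline intercepts: K1/α12 = 497/0.524 = 948 > K2 = 781; K2/α21 = 781/1.26 = 620 > K1 = 497.
Since both inequalities hold, each species can invade when rare, so the interior equilibrium is stable.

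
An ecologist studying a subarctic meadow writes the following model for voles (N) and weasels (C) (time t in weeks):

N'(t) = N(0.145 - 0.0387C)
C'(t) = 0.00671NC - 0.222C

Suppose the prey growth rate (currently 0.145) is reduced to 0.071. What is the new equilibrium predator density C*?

C* ≈ 1.83

At the interior fixed point, setting dN/dt = 0 with N > 0 fixes C* = (prey growth rate)/(NC coefficient) — independent of the other coefficients.
With the change, C* = 0.071/0.0387 = 1.83; it falls from 3.75.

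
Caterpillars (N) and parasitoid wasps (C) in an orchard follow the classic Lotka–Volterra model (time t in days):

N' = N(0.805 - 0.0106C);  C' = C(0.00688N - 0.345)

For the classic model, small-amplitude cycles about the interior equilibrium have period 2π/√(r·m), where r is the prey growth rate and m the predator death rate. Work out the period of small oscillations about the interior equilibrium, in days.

T ≈ 11.9 days

Here r = 0.805 and m = 0.345, so r·m = 0.278.
ω = √0.278 = 0.527 per day, hence T = 2π/ω ≈ 11.9 days.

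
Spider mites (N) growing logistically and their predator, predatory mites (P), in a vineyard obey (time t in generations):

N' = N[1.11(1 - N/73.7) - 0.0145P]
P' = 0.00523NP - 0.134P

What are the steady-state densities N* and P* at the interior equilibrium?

From dP/dt = 0 with P > 0: 0.00523N* = 0.134, so N* = 25.6.
Substitute into dN/dt = 0: 1.11(1 - 25.6/73.7) = 0.0145P*.
The bracket is 0.652, giving P* = 0.724/0.0145 = 49.9.

N* ≈ 25.6, P* ≈ 49.9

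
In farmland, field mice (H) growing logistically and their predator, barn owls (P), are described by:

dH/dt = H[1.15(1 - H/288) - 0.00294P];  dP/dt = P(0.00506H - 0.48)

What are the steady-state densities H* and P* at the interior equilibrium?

From dP/dt = 0 with P > 0: 0.00506H* = 0.48, so H* = 94.9.
Substitute into dH/dt = 0: 1.15(1 - 94.9/288) = 0.00294P*.
The bracket is 0.671, giving P* = 0.771/0.00294 = 262.

H* ≈ 94.9, P* ≈ 262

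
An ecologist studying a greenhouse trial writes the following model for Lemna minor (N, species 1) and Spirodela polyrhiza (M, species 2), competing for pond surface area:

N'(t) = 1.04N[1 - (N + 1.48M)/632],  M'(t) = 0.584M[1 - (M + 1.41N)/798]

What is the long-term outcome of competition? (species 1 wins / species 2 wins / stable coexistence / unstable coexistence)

unstable coexistence (outcome depends on initial conditions)

Compare the nullcline intercepts: K1/α12 = 632/1.48 = 427 < K2 = 798; K2/α21 = 798/1.41 = 566 < K1 = 632.
Since both are reversed, neither can invade when rare; the interior point is a saddle.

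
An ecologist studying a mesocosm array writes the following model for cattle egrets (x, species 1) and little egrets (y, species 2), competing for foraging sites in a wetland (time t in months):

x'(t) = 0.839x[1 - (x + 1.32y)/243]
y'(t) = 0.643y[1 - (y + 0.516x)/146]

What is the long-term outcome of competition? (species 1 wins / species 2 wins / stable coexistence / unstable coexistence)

stable coexistence

Compare the nullcline intercepts: K1/α12 = 243/1.32 = 184 > K2 = 146; K2/α21 = 146/0.516 = 283 > K1 = 243.
Since both inequalities hold, each species can invade when rare, so the interior equilibrium is stable.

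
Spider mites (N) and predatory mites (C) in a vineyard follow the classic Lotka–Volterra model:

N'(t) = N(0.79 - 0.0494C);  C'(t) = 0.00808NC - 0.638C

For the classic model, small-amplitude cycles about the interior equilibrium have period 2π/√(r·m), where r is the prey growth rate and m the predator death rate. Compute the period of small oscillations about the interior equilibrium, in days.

Here r = 0.79 and m = 0.638, so r·m = 0.504.
ω = √0.504 = 0.71 per day, hence T = 2π/ω ≈ 8.85 days.

T ≈ 8.85 days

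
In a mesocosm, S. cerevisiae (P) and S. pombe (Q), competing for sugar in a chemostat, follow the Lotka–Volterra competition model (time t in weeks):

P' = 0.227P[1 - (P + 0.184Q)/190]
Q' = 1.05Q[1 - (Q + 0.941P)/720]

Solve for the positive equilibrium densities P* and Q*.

Setting both brackets to zero gives the nullclines P + 0.184Q = 190 and 0.941P + Q = 720.
Substituting Q = 720 - 0.941P into the first: P(1 - 0.184·0.941) = 190 - 0.184·720.
So P* = 57.5/0.827 = 69.6, and then Q* = 720 - 0.941·69.6 = 655.

P* ≈ 69.6, Q* ≈ 655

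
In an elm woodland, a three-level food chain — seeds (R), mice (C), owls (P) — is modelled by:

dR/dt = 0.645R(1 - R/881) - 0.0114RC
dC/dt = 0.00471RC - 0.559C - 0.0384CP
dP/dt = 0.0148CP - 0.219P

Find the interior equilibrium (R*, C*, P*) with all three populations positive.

From dP/dt = 0: 0.0148C* = 0.219, so C* = 14.8.
From dR/dt = 0: 0.645(1 - R*/881) = 0.0114·14.8, giving R* = 881·(1 - 0.262) = 651.
From dC/dt = 0: 0.00471·651 - 0.559 = 0.0384P*, so P* = 2.51/0.0384 = 65.2.

R* ≈ 651, C* ≈ 14.8, P* ≈ 65.2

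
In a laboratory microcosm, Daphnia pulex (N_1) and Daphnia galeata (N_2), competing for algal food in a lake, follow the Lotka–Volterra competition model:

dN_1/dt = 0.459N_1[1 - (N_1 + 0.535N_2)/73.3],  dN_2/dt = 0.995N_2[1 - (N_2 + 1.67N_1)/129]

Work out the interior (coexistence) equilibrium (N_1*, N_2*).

Setting both brackets to zero gives the nullclines N_1 + 0.535N_2 = 73.3 and 1.67N_1 + N_2 = 129.
Substituting N_2 = 129 - 1.67N_1 into the first: N_1(1 - 0.535·1.67) = 73.3 - 0.535·129.
So N_1* = 4.28/0.107 = 40.2, and then N_2* = 129 - 1.67·40.2 = 61.8.

N_1* ≈ 40.2, N_2* ≈ 61.8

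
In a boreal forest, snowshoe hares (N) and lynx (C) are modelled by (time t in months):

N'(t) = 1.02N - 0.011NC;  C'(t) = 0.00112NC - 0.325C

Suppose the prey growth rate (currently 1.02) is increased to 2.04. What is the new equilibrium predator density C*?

At the interior fixed point, setting dN/dt = 0 with N > 0 fixes C* = (prey growth rate)/(NC coefficient) — independent of the other coefficients.
With the change, C* = 2.04/0.011 = 185; it rises from 92.7.

C* ≈ 185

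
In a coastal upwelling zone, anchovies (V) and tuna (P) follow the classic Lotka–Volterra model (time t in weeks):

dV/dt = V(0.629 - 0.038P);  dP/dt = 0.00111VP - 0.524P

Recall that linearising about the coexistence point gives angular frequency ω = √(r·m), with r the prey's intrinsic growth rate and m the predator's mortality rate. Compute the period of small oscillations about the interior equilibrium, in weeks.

T ≈ 10.9 weeks

Here r = 0.629 and m = 0.524, so r·m = 0.33.
ω = √0.33 = 0.574 per week, hence T = 2π/ω ≈ 10.9 weeks.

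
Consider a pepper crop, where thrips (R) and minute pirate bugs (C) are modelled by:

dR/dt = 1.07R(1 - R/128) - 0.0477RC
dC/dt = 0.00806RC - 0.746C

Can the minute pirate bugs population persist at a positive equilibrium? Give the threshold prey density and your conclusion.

Threshold R = 92.6; K > 92.6, so yes, the predator persists.

The predator equation gives dC/dt > 0 only when R > 0.746/0.00806 = 92.6.
Without the predator, R → K = 128. Since 128 > 92.6, the predator can invade and persist.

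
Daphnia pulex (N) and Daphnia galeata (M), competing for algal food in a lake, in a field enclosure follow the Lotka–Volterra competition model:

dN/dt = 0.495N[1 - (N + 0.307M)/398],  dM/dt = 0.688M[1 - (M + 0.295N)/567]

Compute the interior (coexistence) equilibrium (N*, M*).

Setting both brackets to zero gives the nullclines N + 0.307M = 398 and 0.295N + M = 567.
Substituting M = 567 - 0.295N into the first: N(1 - 0.307·0.295) = 398 - 0.307·567.
So N* = 224/0.909 = 246, and then M* = 567 - 0.295·246 = 494.

N* ≈ 246, M* ≈ 494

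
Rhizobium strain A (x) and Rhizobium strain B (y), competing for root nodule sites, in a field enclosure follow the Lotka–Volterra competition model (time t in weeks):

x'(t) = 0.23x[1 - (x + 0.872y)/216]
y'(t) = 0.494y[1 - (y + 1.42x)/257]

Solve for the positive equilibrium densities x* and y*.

Setting both brackets to zero gives the nullclines x + 0.872y = 216 and 1.42x + y = 257.
Substituting y = 257 - 1.42x into the first: x(1 - 0.872·1.42) = 216 - 0.872·257.
So x* = -8.1/-0.238 = 34, and then y* = 257 - 1.42·34 = 209.

x* ≈ 34, y* ≈ 209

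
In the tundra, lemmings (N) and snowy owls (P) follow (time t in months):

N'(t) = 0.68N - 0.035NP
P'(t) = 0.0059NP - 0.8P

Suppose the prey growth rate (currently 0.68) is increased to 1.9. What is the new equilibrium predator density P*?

P* ≈ 54.3

At the interior fixed point, setting dN/dt = 0 with N > 0 fixes P* = (prey growth rate)/(NP coefficient) — independent of the other coefficients.
With the change, P* = 1.9/0.035 = 54.3; it rises from 19.4.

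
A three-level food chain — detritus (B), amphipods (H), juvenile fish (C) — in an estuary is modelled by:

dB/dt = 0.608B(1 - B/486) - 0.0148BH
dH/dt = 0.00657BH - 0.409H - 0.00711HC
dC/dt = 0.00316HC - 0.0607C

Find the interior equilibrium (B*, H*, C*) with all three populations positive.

B* ≈ 259, H* ≈ 19.2, C* ≈ 182

From dC/dt = 0: 0.00316H* = 0.0607, so H* = 19.2.
From dB/dt = 0: 0.608(1 - B*/486) = 0.0148·19.2, giving B* = 486·(1 - 0.468) = 259.
From dH/dt = 0: 0.00657·259 - 0.409 = 0.00711C*, so C* = 1.29/0.00711 = 182.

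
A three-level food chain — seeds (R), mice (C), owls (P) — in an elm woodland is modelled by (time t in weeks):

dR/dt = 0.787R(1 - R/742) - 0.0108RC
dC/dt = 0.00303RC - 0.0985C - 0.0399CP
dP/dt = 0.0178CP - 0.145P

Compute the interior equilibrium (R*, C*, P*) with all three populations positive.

R* ≈ 659, C* ≈ 8.15, P* ≈ 47.6

From dP/dt = 0: 0.0178C* = 0.145, so C* = 8.15.
From dR/dt = 0: 0.787(1 - R*/742) = 0.0108·8.15, giving R* = 742·(1 - 0.112) = 659.
From dC/dt = 0: 0.00303·659 - 0.0985 = 0.0399P*, so P* = 1.9/0.0399 = 47.6.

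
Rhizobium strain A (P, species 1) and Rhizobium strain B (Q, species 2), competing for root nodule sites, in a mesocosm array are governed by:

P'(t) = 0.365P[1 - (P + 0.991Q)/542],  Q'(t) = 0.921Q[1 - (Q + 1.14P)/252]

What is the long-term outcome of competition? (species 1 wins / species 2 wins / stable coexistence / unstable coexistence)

Compare the nullcline intercepts: K1/α12 = 542/0.991 = 547 > K2 = 252; K2/α21 = 252/1.14 = 221 < K1 = 542.
Since the inequalities point opposite ways, species 1 can invade but species 2 cannot.

species 1 excludes species 2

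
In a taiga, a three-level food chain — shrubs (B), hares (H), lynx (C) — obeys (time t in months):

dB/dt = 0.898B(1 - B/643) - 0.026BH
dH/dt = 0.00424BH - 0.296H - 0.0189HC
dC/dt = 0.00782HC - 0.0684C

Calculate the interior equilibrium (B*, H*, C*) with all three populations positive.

From dC/dt = 0: 0.00782H* = 0.0684, so H* = 8.75.
From dB/dt = 0: 0.898(1 - B*/643) = 0.026·8.75, giving B* = 643·(1 - 0.253) = 480.
From dH/dt = 0: 0.00424·480 - 0.296 = 0.0189C*, so C* = 1.74/0.0189 = 92.1.

B* ≈ 480, H* ≈ 8.75, C* ≈ 92.1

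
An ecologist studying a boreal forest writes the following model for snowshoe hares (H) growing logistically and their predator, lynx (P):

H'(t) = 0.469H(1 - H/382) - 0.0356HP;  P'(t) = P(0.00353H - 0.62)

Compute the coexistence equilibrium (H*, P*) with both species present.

From dP/dt = 0 with P > 0: 0.00353H* = 0.62, so H* = 176.
Substitute into dH/dt = 0: 0.469(1 - 176/382) = 0.0356P*.
The bracket is 0.54, giving P* = 0.253/0.0356 = 7.12.

H* ≈ 176, P* ≈ 7.12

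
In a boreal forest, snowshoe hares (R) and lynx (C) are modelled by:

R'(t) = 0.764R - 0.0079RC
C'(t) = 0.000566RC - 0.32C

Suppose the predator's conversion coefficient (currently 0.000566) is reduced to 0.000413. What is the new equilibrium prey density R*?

At the interior fixed point, setting dC/dt = 0 with C > 0 fixes R* = (predator death rate)/(RC coefficient) — independent of the other coefficients.
With the change, R* = 0.32/0.000413 = 775; it rises from 565.

R* ≈ 775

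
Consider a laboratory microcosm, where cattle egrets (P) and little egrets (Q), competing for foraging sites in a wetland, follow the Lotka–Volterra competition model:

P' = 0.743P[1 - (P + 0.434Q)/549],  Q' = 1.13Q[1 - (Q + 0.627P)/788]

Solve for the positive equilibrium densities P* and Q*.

P* ≈ 284, Q* ≈ 610

Setting both brackets to zero gives the nullclines P + 0.434Q = 549 and 0.627P + Q = 788.
Substituting Q = 788 - 0.627P into the first: P(1 - 0.434·0.627) = 549 - 0.434·788.
So P* = 207/0.728 = 284, and then Q* = 788 - 0.627·284 = 610.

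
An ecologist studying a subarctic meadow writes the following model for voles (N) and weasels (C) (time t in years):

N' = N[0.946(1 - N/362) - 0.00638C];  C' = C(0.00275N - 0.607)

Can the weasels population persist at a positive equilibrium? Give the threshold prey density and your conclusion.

Threshold N = 221; K > 221, so yes, the predator persists.

The predator equation gives dC/dt > 0 only when N > 0.607/0.00275 = 221.
Without the predator, N → K = 362. Since 362 > 221, the predator can invade and persist.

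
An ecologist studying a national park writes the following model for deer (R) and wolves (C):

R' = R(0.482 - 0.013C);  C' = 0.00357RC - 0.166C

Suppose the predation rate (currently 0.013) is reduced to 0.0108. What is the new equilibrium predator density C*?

At the interior fixed point, setting dR/dt = 0 with R > 0 fixes C* = (prey growth rate)/(RC coefficient) — independent of the other coefficients.
With the change, C* = 0.482/0.0108 = 44.6; it rises from 37.1.

C* ≈ 44.6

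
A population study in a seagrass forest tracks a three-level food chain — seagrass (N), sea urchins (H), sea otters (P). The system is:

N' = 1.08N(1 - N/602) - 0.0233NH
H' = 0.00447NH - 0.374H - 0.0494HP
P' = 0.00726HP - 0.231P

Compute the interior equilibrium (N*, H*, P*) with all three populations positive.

From dP/dt = 0: 0.00726H* = 0.231, so H* = 31.8.
From dN/dt = 0: 1.08(1 - N*/602) = 0.0233·31.8, giving N* = 602·(1 - 0.686) = 189.
From dH/dt = 0: 0.00447·189 - 0.374 = 0.0494P*, so P* = 0.47/0.0494 = 9.51.

N* ≈ 189, H* ≈ 31.8, P* ≈ 9.51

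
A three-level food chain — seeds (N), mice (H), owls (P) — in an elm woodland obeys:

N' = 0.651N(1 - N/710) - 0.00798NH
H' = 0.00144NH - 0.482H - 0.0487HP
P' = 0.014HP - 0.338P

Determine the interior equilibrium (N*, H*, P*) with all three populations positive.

N* ≈ 500, H* ≈ 24.1, P* ≈ 4.88

From dP/dt = 0: 0.014H* = 0.338, so H* = 24.1.
From dN/dt = 0: 0.651(1 - N*/710) = 0.00798·24.1, giving N* = 710·(1 - 0.296) = 500.
From dH/dt = 0: 0.00144·500 - 0.482 = 0.0487P*, so P* = 0.238/0.0487 = 4.88.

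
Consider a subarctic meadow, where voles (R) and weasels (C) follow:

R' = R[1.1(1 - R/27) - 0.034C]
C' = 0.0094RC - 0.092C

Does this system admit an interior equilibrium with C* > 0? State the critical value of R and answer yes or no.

Threshold R = 9.79; K > 9.79, so yes, the predator persists.

The predator equation gives dC/dt > 0 only when R > 0.092/0.0094 = 9.79.
Without the predator, R → K = 27. Since 27 > 9.79, the predator can invade and persist.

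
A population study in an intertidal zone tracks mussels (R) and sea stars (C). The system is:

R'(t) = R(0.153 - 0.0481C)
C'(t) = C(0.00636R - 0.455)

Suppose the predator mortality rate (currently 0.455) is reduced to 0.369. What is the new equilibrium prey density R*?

R* ≈ 58

At the interior fixed point, setting dC/dt = 0 with C > 0 fixes R* = (predator death rate)/(RC coefficient) — independent of the other coefficients.
With the change, R* = 0.369/0.00636 = 58; it falls from 71.5.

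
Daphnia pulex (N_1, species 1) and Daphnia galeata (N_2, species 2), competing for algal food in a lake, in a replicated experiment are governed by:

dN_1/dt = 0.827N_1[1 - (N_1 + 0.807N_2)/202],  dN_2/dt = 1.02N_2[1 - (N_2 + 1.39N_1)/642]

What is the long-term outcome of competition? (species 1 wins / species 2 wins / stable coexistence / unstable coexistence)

Compare the nullcline intercepts: K1/α12 = 202/0.807 = 250 < K2 = 642; K2/α21 = 642/1.39 = 462 > K1 = 202.
Since the inequalities point opposite ways, species 2 can invade but species 1 cannot.

species 2 excludes species 1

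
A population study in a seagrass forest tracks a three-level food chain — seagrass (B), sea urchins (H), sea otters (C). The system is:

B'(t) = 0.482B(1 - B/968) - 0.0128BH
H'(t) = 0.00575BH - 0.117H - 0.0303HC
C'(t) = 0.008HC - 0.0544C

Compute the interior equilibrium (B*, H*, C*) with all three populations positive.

B* ≈ 793, H* ≈ 6.8, C* ≈ 147

From dC/dt = 0: 0.008H* = 0.0544, so H* = 6.8.
From dB/dt = 0: 0.482(1 - B*/968) = 0.0128·6.8, giving B* = 968·(1 - 0.181) = 793.
From dH/dt = 0: 0.00575·793 - 0.117 = 0.0303C*, so C* = 4.44/0.0303 = 147.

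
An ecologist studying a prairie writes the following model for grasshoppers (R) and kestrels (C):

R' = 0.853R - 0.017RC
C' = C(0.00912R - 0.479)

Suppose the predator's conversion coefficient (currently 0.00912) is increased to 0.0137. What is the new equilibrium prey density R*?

At the interior fixed point, setting dC/dt = 0 with C > 0 fixes R* = (predator death rate)/(RC coefficient) — independent of the other coefficients.
With the change, R* = 0.479/0.0137 = 35; it falls from 52.5.

R* ≈ 35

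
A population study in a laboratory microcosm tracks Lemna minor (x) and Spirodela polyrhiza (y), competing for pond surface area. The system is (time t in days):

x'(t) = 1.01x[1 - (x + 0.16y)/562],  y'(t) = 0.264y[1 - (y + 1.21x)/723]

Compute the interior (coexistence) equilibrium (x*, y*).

x* ≈ 553, y* ≈ 53.3

Setting both brackets to zero gives the nullclines x + 0.16y = 562 and 1.21x + y = 723.
Substituting y = 723 - 1.21x into the first: x(1 - 0.16·1.21) = 562 - 0.16·723.
So x* = 446/0.806 = 553, and then y* = 723 - 1.21·553 = 53.3.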